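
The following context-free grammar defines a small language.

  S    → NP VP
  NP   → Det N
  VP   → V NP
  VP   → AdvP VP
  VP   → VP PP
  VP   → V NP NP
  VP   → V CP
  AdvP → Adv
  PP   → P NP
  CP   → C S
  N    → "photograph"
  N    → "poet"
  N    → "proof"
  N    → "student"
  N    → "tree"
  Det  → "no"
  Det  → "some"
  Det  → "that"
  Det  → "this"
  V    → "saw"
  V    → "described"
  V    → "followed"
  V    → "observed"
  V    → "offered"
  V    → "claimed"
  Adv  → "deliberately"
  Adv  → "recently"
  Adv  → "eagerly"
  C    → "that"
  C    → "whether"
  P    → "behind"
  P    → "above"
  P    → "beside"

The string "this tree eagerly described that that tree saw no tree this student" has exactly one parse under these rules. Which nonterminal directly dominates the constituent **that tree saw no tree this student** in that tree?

[S [NP [Det this] [N tree]] [VP [AdvP [Adv eagerly]] [VP [V described] [CP [C that] [S [NP [Det that] [N tree]] [VP [V saw] [NP [Det no] [N tree]] [NP [Det this] [N student]]]]]]]]
The span 'that tree saw no tree this student' is the S node built by S → NP VP.
Its mother is the CP built by CP → C S.

CP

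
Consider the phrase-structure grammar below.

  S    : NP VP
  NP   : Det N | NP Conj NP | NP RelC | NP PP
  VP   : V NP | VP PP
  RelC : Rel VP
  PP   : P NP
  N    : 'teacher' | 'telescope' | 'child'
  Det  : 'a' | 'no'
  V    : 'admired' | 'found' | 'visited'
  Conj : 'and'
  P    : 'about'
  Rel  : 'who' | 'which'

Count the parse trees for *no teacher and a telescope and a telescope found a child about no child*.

4

Two of the 4 distinct bracketings:
[S [NP [NP [Det no] [N teacher]] [Conj and] [NP [NP [Det a] [N telescope]] [Conj and] [NP [Det a] [N telescope]]]] [VP [V found] [NP [NP [Det a] [N child]] [PP [P about] [NP [Det no] [N child]]]]]]
[S [NP [NP [Det no] [N teacher]] [Conj and] [NP [NP [Det a] [N telescope]] [Conj and] [NP [Det a] [N telescope]]]] [VP [VP [V found] [NP [Det a] [N child]]] [PP [P about] [NP [Det no] [N child]]]]]
The difference turns on whether NP → NP PP is used at the relevant span, versus an alternative expansion of NP.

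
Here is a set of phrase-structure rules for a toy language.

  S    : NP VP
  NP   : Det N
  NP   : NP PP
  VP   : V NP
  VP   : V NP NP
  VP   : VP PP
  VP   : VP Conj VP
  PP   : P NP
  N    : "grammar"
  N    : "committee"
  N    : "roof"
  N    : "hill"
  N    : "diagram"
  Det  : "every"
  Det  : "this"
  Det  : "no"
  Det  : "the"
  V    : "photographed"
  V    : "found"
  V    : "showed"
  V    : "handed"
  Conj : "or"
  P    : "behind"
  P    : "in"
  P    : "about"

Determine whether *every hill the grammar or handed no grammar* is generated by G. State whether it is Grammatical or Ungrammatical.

For S → NP VP, the only prefix that parses as NP is 'every hill', but the remainder 'the grammar or handed no grammar' is not a VP under these rules.

Ungrammatical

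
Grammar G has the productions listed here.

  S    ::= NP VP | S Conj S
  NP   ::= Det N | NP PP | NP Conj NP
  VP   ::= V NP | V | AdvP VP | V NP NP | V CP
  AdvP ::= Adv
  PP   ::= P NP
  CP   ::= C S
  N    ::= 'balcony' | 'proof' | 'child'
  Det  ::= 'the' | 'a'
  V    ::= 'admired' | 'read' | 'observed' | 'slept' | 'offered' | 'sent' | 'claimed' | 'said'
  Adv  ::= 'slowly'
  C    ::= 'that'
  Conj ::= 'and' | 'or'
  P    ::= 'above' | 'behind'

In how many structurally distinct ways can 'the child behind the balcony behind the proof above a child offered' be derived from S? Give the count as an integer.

5

Two of the 5 distinct bracketings:
[S [NP [NP [Det the] [N child]] [PP [P behind] [NP [NP [Det the] [N balcony]] [PP [P behind] [NP [NP [Det the] [N proof]] [PP [P above] [NP [Det a] [N child]]]]]]]] [VP [V offered]]]
[S [NP [NP [Det the] [N child]] [PP [P behind] [NP [NP [NP [Det the] [N balcony]] [PP [P behind] [NP [Det the] [N proof]]]] [PP [P above] [NP [Det a] [N child]]]]]] [VP [V offered]]]
The trees differ in how a recursive rule is bracketed over the same span.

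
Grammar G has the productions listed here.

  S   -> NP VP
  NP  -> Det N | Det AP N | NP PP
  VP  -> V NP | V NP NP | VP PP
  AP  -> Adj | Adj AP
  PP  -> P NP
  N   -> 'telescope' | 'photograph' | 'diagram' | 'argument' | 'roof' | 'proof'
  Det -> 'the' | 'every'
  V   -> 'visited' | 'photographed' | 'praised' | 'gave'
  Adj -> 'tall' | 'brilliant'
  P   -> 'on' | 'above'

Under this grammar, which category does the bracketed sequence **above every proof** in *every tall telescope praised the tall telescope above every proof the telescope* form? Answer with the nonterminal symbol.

PP

S
  NP
    Det: every
    AP
      Adj: tall
    N: telescope
  VP
    V: praised
    NP
      NP
        Det: the
        AP
          Adj: tall
        N: telescope
      PP
        P: above
        NP
          Det: every
          N: proof
    NP
      Det: the
      N: telescope
The span 'above every proof' is the PP node built by PP → P NP.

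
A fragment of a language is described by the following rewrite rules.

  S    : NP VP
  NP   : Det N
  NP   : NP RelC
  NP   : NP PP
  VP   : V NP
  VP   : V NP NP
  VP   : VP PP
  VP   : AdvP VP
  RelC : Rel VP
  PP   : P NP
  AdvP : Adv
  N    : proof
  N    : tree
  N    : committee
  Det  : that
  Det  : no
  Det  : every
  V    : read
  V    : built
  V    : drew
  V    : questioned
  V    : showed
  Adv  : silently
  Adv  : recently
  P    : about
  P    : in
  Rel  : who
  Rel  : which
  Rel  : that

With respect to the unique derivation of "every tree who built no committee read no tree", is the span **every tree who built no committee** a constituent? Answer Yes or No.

[S [NP [NP [Det every] [N tree]] [RelC [Rel who] [VP [V built] [NP [Det no] [N committee]]]]] [VP [V read] [NP [Det no] [N tree]]]]
The words 'every tree who built no committee' are exhaustively dominated by a single NP node (built by NP → NP RelC), so they form a constituent.

Yes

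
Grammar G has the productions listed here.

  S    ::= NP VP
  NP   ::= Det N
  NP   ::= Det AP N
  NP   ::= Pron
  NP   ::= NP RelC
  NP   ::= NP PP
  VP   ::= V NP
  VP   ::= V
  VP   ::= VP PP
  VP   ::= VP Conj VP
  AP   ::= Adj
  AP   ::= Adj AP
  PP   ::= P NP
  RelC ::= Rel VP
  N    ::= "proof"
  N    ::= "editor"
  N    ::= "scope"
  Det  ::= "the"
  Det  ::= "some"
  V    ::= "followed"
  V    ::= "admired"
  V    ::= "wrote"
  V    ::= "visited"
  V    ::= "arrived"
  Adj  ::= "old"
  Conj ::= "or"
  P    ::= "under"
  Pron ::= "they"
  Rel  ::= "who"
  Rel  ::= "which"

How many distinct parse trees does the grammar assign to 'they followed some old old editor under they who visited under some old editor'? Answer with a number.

Two of the 10 distinct bracketings:
[S [NP [Pron they]] [VP [V followed] [NP [NP [NP [Det some] [AP [Adj old] [AP [Adj old]]] [N editor]] [PP [P under] [NP [Pron they]]]] [RelC [Rel who] [VP [VP [V visited]] [PP [P under] [NP [Det some] [AP [Adj old]] [N editor]]]]]]]]
[S [NP [Pron they]] [VP [V followed] [NP [NP [Det some] [AP [Adj old] [AP [Adj old]]] [N editor]] [PP [P under] [NP [NP [Pron they]] [RelC [Rel who] [VP [VP [V visited]] [PP [P under] [NP [Det some] [AP [Adj old]] [N editor]]]]]]]]]]
The trees differ in how a recursive rule is bracketed over the same span.

10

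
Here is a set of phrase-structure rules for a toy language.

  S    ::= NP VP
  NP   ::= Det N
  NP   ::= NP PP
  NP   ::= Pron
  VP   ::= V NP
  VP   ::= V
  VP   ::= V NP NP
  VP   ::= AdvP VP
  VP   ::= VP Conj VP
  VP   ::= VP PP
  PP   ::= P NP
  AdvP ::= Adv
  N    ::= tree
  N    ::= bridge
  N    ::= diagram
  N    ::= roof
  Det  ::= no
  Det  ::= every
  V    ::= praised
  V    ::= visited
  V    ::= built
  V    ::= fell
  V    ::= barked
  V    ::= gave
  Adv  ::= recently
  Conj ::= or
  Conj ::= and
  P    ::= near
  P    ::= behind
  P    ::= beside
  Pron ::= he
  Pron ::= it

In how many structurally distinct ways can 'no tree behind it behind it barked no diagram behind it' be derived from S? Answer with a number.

Two of the 4 distinct bracketings:
[S [NP [NP [Det no] [N tree]] [PP [P behind] [NP [NP [Pron it]] [PP [P behind] [NP [Pron it]]]]]] [VP [V barked] [NP [NP [Det no] [N diagram]] [PP [P behind] [NP [Pron it]]]]]]
[S [NP [NP [Det no] [N tree]] [PP [P behind] [NP [NP [Pron it]] [PP [P behind] [NP [Pron it]]]]]] [VP [VP [V barked] [NP [Det no] [N diagram]]] [PP [P behind] [NP [Pron it]]]]]
The difference turns on whether VP → VP PP is used at the relevant span, versus an alternative expansion of VP.

4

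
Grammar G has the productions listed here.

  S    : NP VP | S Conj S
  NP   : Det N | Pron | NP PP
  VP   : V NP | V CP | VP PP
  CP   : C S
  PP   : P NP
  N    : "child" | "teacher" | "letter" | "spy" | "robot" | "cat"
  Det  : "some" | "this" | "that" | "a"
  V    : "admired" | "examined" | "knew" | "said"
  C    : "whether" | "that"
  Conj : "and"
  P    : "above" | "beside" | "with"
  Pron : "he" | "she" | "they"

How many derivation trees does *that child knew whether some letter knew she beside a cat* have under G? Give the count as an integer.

Two of the 3 distinct bracketings:
[S [NP [Det that] [N child]] [VP [V knew] [CP [C whether] [S [NP [Det some] [N letter]] [VP [V knew] [NP [NP [Pron she]] [PP [P beside] [NP [Det a] [N cat]]]]]]]]]
[S [NP [Det that] [N child]] [VP [V knew] [CP [C whether] [S [NP [Det some] [N letter]] [VP [VP [V knew] [NP [Pron she]]] [PP [P beside] [NP [Det a] [N cat]]]]]]]]
The difference turns on whether NP → NP PP is used at the relevant span, versus an alternative expansion of NP.

3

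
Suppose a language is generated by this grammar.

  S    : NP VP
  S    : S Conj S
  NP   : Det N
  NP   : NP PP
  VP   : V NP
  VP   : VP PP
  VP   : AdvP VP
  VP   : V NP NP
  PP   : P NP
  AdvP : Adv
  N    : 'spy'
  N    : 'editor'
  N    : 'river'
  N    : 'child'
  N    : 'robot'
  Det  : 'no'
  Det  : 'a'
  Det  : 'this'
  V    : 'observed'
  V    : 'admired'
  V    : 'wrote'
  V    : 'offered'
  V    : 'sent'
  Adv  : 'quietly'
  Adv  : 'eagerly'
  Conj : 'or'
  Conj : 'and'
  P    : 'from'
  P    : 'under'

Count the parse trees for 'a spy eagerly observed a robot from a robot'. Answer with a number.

Two of the 3 distinct bracketings:
[S [NP [Det a] [N spy]] [VP [VP [AdvP [Adv eagerly]] [VP [V observed] [NP [Det a] [N robot]]]] [PP [P from] [NP [Det a] [N robot]]]]]
[S [NP [Det a] [N spy]] [VP [AdvP [Adv eagerly]] [VP [V observed] [NP [NP [Det a] [N robot]] [PP [P from] [NP [Det a] [N robot]]]]]]]
The difference turns on whether NP → NP PP is used at the relevant span, versus an alternative expansion of NP.

3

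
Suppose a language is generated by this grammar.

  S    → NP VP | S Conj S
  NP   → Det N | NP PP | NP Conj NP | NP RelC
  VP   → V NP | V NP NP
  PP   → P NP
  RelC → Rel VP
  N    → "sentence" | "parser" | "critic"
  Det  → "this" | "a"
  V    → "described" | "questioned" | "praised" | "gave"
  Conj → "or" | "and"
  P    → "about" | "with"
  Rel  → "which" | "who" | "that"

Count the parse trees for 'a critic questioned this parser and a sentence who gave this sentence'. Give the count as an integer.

2

The two bracketings:
[S [NP [Det a] [N critic]] [VP [V questioned] [NP [NP [Det this] [N parser]] [Conj and] [NP [NP [Det a] [N sentence]] [RelC [Rel who] [VP [V gave] [NP [Det this] [N sentence]]]]]]]]
[S [NP [Det a] [N critic]] [VP [V questioned] [NP [NP [NP [Det this] [N parser]] [Conj and] [NP [Det a] [N sentence]]] [RelC [Rel who] [VP [V gave] [NP [Det this] [N sentence]]]]]]]
The trees differ in how a recursive rule is bracketed over the same span.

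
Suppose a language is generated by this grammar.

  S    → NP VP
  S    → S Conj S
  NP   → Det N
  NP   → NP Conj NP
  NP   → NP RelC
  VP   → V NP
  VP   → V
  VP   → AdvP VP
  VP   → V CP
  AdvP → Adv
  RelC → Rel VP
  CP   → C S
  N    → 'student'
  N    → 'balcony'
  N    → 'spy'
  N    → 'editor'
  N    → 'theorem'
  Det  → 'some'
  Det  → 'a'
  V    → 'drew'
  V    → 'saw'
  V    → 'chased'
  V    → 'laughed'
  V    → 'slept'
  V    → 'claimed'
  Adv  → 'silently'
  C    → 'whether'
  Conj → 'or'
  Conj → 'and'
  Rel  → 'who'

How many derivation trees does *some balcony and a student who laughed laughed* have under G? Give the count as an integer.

2

The two bracketings:
[S [NP [NP [Det some] [N balcony]] [Conj and] [NP [NP [Det a] [N student]] [RelC [Rel who] [VP [V laughed]]]]] [VP [V laughed]]]
[S [NP [NP [NP [Det some] [N balcony]] [Conj and] [NP [Det a] [N student]]] [RelC [Rel who] [VP [V laughed]]]] [VP [V laughed]]]
The trees differ in how a recursive rule is bracketed over the same span.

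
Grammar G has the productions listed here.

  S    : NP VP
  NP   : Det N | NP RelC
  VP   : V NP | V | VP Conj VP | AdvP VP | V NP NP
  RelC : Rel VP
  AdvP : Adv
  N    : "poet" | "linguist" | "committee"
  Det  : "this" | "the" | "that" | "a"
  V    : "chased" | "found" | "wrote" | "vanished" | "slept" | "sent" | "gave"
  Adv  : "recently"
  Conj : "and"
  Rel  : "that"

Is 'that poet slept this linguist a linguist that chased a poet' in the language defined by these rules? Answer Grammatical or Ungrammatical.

[S [NP [Det that] [N poet]] [VP [V slept] [NP [Det this] [N linguist]] [NP [NP [Det a] [N linguist]] [RelC [Rel that] [VP [V chased] [NP [Det a] [N poet]]]]]]]
The bracketing above is licensed at every node by one of the given productions, with S at the root.

Grammatical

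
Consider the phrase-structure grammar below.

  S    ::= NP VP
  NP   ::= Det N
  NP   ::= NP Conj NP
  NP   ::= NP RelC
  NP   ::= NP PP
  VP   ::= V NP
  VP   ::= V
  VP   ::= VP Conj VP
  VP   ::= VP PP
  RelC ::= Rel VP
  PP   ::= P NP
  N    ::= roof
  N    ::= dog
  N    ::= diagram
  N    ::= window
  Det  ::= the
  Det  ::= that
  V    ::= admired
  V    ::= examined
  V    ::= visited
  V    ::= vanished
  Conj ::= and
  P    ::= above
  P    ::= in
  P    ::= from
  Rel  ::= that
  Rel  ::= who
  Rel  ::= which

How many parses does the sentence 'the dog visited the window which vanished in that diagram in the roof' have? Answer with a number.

Two of the 9 distinct bracketings:
[S [NP [Det the] [N dog]] [VP [V visited] [NP [NP [Det the] [N window]] [RelC [Rel which] [VP [VP [V vanished]] [PP [P in] [NP [NP [Det that] [N diagram]] [PP [P in] [NP [Det the] [N roof]]]]]]]]]]
[S [NP [Det the] [N dog]] [VP [V visited] [NP [NP [Det the] [N window]] [RelC [Rel which] [VP [VP [VP [V vanished]] [PP [P in] [NP [Det that] [N diagram]]]] [PP [P in] [NP [Det the] [N roof]]]]]]]]
The difference turns on whether NP → NP PP is used at the relevant span, versus an alternative expansion of NP.

9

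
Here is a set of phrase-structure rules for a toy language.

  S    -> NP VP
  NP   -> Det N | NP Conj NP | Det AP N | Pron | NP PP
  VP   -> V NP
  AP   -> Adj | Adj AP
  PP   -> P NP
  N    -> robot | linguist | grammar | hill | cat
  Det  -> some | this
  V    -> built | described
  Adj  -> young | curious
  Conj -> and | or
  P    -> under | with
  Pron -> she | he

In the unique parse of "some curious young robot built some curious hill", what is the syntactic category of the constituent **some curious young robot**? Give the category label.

S
  NP
    Det: some
    AP
      Adj: curious
      AP
        Adj: young
    N: robot
  VP
    V: built
    NP
      Det: some
      AP
        Adj: curious
      N: hill
The span 'some curious young robot' is the NP node built by NP → Det AP N.

NP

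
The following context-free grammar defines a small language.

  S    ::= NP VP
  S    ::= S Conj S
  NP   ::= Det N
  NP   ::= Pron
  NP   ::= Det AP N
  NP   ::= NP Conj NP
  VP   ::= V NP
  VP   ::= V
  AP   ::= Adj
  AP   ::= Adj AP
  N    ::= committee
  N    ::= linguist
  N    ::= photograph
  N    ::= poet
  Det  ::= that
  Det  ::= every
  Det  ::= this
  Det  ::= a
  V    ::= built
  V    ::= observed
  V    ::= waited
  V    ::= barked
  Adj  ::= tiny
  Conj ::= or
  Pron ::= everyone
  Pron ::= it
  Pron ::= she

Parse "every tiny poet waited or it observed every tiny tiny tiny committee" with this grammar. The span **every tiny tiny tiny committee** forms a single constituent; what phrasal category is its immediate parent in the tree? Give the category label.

[S [S [NP [Det every] [AP [Adj tiny]] [N poet]] [VP [V waited]]] [Conj or] [S [NP [Pron it]] [VP [V observed] [NP [Det every] [AP [Adj tiny] [AP [Adj tiny] [AP [Adj tiny]]]] [N committee]]]]]
The span 'every tiny tiny tiny committee' is the NP node built by NP → Det AP N.
Its mother is the VP built by VP → V NP.

VP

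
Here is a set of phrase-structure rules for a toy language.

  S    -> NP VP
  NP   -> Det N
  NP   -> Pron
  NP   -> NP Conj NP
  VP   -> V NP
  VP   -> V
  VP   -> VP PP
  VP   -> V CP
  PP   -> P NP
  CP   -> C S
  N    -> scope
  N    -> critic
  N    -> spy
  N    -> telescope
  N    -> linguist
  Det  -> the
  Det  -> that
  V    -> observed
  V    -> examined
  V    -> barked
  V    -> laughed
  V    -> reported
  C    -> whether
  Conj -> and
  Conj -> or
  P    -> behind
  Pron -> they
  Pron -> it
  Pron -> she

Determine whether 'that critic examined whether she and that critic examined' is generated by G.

Grammatical

S
  NP
    Det: that
    N: critic
  VP
    V: examined
    CP
      C: whether
      S
        NP
          NP
            Pron: she
          Conj: and
          NP
            Det: that
            N: critic
        VP
          V: examined
Every word is introduced by a lexical rule and the phrasal rules combine the resulting categories into a single S.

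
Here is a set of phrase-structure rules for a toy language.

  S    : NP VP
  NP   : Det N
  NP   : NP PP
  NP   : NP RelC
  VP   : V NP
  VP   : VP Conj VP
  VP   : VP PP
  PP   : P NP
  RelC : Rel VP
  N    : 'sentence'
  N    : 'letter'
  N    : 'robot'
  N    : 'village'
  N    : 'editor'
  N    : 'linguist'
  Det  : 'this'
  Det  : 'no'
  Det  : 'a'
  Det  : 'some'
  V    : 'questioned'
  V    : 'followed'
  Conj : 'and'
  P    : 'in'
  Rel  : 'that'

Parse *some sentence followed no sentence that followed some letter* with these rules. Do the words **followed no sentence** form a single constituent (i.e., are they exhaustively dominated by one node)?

No

[S [NP [Det some] [N sentence]] [VP [V followed] [NP [NP [Det no] [N sentence]] [RelC [Rel that] [VP [V followed] [NP [Det some] [N letter]]]]]]]
The smallest constituent containing 'followed no sentence' is the VP spanning 'followed no sentence that followed some letter'; no single node in the tree dominates exactly the given words.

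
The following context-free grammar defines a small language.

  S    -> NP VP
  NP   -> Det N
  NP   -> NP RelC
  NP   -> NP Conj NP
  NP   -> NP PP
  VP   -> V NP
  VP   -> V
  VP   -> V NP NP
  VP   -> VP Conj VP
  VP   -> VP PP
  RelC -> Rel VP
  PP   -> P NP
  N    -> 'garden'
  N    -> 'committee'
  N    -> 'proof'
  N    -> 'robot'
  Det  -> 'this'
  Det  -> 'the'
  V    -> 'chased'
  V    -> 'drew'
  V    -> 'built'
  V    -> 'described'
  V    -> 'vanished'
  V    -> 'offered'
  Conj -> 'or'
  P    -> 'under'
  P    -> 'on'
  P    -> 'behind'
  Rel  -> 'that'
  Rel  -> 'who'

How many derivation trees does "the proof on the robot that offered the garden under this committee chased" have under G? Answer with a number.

Two of the 7 distinct bracketings:
[S [NP [NP [NP [Det the] [N proof]] [PP [P on] [NP [Det the] [N robot]]]] [RelC [Rel that] [VP [V offered] [NP [NP [Det the] [N garden]] [PP [P under] [NP [Det this] [N committee]]]]]]] [VP [V chased]]]
[S [NP [NP [NP [Det the] [N proof]] [PP [P on] [NP [Det the] [N robot]]]] [RelC [Rel that] [VP [VP [V offered] [NP [Det the] [N garden]]] [PP [P under] [NP [Det this] [N committee]]]]]] [VP [V chased]]]
The difference turns on whether VP → VP PP is used at the relevant span, versus an alternative expansion of VP.

7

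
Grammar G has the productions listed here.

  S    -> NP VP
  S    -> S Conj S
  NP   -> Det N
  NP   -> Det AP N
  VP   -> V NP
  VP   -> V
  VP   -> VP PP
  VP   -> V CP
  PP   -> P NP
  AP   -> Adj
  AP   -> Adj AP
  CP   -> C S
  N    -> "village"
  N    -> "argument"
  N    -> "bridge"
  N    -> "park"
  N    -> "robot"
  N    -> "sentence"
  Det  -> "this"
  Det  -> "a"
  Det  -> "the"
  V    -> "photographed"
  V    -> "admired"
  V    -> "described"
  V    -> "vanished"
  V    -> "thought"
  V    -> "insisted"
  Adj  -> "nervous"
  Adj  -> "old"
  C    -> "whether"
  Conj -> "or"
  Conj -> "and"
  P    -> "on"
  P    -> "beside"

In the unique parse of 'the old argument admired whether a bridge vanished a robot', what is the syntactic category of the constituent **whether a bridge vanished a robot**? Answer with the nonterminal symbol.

[S [NP [Det the] [AP [Adj old]] [N argument]] [VP [V admired] [CP [C whether] [S [NP [Det a] [N bridge]] [VP [V vanished] [NP [Det a] [N robot]]]]]]]
The span 'whether a bridge vanished a robot' is the CP node built by CP → C S.

CP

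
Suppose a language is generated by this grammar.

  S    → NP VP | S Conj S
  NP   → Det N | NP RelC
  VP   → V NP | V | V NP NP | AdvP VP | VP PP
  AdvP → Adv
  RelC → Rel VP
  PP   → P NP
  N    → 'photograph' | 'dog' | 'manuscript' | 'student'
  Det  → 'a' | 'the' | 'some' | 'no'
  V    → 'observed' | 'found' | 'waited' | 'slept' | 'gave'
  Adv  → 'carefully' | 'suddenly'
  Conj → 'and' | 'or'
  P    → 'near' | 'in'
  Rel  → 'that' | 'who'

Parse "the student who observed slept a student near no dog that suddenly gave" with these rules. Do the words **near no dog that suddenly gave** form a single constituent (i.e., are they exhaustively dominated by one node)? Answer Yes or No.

Yes

[S [NP [NP [Det the] [N student]] [RelC [Rel who] [VP [V observed]]]] [VP [VP [V slept] [NP [Det a] [N student]]] [PP [P near] [NP [NP [Det no] [N dog]] [RelC [Rel that] [VP [AdvP [Adv suddenly]] [VP [V gave]]]]]]]]
The words 'near no dog that suddenly gave' are exhaustively dominated by a single PP node (built by PP → P NP), so they form a constituent.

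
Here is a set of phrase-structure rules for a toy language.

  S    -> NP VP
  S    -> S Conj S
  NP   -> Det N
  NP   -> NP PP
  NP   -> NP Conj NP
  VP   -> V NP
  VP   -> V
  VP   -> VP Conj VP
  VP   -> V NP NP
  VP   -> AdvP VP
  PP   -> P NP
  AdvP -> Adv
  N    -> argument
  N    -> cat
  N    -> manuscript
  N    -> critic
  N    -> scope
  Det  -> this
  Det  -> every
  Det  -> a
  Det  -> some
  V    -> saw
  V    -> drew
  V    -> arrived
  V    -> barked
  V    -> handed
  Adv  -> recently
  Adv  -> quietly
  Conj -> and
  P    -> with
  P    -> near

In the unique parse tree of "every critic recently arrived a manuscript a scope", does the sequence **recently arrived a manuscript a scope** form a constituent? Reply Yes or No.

Yes

[S [NP [Det every] [N critic]] [VP [AdvP [Adv recently]] [VP [V arrived] [NP [Det a] [N manuscript]] [NP [Det a] [N scope]]]]]
The words 'recently arrived a manuscript a scope' are exhaustively dominated by a single VP node (built by VP → AdvP VP), so they form a constituent.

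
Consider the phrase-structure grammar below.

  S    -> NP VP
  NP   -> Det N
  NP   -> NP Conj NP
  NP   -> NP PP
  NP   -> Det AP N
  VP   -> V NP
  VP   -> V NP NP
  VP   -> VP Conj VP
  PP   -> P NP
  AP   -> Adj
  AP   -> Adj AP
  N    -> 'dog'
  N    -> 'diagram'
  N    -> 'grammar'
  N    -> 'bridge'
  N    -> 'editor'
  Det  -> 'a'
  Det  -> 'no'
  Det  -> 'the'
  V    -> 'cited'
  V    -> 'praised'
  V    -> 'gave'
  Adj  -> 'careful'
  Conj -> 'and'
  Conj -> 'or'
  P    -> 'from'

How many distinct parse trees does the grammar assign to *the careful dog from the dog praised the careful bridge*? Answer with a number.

[S [NP [NP [Det the] [AP [Adj careful]] [N dog]] [PP [P from] [NP [Det the] [N dog]]]] [VP [V praised] [NP [Det the] [AP [Adj careful]] [N bridge]]]]
No rule offers an alternative attachment or grouping for any span, so this is the only derivation.

1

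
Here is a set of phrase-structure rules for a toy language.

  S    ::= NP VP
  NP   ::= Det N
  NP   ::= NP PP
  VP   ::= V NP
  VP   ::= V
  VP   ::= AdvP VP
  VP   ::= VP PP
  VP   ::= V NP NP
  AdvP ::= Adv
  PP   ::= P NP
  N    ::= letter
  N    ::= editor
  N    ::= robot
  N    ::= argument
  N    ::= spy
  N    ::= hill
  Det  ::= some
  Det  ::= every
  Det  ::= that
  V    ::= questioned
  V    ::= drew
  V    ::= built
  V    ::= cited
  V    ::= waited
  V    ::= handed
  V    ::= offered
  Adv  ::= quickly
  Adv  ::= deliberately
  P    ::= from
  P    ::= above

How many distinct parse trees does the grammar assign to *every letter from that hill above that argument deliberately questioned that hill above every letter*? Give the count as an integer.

6

Two of the 6 distinct bracketings:
[S [NP [NP [Det every] [N letter]] [PP [P from] [NP [NP [Det that] [N hill]] [PP [P above] [NP [Det that] [N argument]]]]]] [VP [AdvP [Adv deliberately]] [VP [V questioned] [NP [NP [Det that] [N hill]] [PP [P above] [NP [Det every] [N letter]]]]]]]
[S [NP [NP [Det every] [N letter]] [PP [P from] [NP [NP [Det that] [N hill]] [PP [P above] [NP [Det that] [N argument]]]]]] [VP [AdvP [Adv deliberately]] [VP [VP [V questioned] [NP [Det that] [N hill]]] [PP [P above] [NP [Det every] [N letter]]]]]]
The difference turns on whether VP → VP PP is used at the relevant span, versus an alternative expansion of VP.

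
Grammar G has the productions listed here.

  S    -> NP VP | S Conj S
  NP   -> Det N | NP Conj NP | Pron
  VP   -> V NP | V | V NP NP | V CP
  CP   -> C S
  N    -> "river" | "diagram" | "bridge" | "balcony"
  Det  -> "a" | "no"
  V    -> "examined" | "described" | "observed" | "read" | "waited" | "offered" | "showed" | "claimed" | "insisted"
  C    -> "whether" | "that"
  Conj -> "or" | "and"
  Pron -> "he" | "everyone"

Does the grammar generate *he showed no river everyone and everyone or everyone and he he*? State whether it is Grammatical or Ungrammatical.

For S → NP VP, the only prefix that parses as NP is 'he', but the remainder 'showed no river everyone and everyone or everyone and he he' is not a VP under these rules. The alternative S rule S → S Conj S likewise has no satisfying split.

Ungrammatical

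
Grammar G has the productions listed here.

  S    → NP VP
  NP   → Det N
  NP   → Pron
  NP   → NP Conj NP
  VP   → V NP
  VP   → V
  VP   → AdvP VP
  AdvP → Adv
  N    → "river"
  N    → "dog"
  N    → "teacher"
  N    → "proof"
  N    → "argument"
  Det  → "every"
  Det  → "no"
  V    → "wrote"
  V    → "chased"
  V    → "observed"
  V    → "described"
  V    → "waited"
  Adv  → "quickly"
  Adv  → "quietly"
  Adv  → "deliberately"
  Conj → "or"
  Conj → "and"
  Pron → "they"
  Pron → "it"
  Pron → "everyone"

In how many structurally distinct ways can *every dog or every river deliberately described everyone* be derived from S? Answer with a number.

1

[S [NP [NP [Det every] [N dog]] [Conj or] [NP [Det every] [N river]]] [VP [AdvP [Adv deliberately]] [VP [V described] [NP [Pron everyone]]]]]
No rule offers an alternative attachment or grouping for any span, so this is the only derivation.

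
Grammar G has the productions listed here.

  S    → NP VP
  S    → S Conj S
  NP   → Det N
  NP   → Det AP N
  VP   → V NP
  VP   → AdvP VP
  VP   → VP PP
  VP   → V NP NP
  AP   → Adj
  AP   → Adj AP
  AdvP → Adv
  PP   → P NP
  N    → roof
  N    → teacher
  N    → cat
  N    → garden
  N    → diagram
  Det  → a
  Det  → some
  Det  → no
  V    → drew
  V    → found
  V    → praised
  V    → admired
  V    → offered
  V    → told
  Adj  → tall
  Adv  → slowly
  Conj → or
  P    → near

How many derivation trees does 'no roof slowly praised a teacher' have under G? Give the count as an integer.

1

[S [NP [Det no] [N roof]] [VP [AdvP [Adv slowly]] [VP [V praised] [NP [Det a] [N teacher]]]]]
No rule offers an alternative attachment or grouping for any span, so this is the only derivation.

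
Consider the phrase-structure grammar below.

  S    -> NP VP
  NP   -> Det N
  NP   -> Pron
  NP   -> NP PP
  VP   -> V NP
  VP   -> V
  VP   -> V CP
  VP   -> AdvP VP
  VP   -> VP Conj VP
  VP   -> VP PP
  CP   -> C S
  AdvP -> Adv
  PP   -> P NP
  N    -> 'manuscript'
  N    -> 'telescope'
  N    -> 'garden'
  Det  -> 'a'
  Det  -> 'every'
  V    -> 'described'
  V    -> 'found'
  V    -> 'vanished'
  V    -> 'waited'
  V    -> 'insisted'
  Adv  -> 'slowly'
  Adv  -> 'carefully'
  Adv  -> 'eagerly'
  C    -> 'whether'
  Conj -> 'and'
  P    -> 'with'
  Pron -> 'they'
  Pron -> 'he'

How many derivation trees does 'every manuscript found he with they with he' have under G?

5

Two of the 5 distinct bracketings:
[S [NP [Det every] [N manuscript]] [VP [V found] [NP [NP [Pron he]] [PP [P with] [NP [NP [Pron they]] [PP [P with] [NP [Pron he]]]]]]]]
[S [NP [Det every] [N manuscript]] [VP [V found] [NP [NP [NP [Pron he]] [PP [P with] [NP [Pron they]]]] [PP [P with] [NP [Pron he]]]]]]
The trees differ in how a recursive rule is bracketed over the same span.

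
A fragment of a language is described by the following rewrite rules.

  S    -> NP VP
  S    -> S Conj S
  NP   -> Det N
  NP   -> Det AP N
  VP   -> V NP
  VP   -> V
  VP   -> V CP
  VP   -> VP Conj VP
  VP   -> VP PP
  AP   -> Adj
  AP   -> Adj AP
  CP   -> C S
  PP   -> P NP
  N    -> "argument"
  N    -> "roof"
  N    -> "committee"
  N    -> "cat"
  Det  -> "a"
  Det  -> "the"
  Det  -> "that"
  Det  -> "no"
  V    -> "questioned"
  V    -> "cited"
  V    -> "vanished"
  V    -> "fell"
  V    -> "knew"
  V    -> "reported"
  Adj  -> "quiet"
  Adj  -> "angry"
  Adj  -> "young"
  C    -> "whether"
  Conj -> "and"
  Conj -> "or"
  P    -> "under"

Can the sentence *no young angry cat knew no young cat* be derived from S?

S
  NP
    Det: no
    AP
      Adj: young
      AP
        Adj: angry
    N: cat
  VP
    V: knew
    NP
      Det: no
      AP
        Adj: young
      N: cat
The bracketing above is licensed at every node by one of the given productions, with S at the root.

Grammatical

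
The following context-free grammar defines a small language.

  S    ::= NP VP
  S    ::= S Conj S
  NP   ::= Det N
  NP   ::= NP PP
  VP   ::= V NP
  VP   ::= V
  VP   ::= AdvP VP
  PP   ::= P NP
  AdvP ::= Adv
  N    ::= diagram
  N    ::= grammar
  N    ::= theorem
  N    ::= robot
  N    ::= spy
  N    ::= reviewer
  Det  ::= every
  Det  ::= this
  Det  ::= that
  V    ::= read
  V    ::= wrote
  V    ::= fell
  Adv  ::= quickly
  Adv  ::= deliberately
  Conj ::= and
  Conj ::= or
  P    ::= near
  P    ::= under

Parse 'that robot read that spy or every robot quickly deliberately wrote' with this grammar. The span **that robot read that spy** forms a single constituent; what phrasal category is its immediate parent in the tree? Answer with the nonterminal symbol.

S

[S [S [NP [Det that] [N robot]] [VP [V read] [NP [Det that] [N spy]]]] [Conj or] [S [NP [Det every] [N robot]] [VP [AdvP [Adv quickly]] [VP [AdvP [Adv deliberately]] [VP [V wrote]]]]]]
The span 'that robot read that spy' is the S node built by S → NP VP.
Its mother is the S built by S → S Conj S.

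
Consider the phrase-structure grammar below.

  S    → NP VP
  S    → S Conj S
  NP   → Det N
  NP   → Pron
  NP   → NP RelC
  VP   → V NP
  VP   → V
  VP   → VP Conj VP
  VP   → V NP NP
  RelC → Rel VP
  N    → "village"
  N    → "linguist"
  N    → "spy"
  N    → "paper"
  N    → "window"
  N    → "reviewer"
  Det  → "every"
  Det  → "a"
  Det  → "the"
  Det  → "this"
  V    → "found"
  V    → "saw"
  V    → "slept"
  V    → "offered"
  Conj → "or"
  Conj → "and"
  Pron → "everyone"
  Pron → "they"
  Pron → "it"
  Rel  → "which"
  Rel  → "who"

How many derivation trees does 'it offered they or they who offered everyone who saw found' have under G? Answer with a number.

The two bracketings:
[S [S [NP [Pron it]] [VP [V offered] [NP [Pron they]]]] [Conj or] [S [NP [NP [Pron they]] [RelC [Rel who] [VP [V offered] [NP [NP [Pron everyone]] [RelC [Rel who] [VP [V saw]]]]]]] [VP [V found]]]]
[S [S [NP [Pron it]] [VP [V offered] [NP [Pron they]]]] [Conj or] [S [NP [NP [NP [Pron they]] [RelC [Rel who] [VP [V offered] [NP [Pron everyone]]]]] [RelC [Rel who] [VP [V saw]]]] [VP [V found]]]]
The trees differ in how a recursive rule is bracketed over the same span.

2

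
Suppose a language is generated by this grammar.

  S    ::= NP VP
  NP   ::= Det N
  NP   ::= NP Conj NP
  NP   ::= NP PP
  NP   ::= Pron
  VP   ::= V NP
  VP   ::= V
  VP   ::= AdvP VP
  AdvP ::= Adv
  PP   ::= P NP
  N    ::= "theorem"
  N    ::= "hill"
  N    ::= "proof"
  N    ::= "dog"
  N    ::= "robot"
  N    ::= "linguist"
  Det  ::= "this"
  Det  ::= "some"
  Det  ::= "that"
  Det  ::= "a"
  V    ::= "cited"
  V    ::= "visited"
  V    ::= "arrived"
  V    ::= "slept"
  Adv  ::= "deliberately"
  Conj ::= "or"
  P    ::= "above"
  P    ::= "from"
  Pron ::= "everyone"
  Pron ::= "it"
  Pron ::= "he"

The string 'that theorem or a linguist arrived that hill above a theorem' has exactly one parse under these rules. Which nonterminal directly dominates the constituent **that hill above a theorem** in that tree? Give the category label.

[S [NP [NP [Det that] [N theorem]] [Conj or] [NP [Det a] [N linguist]]] [VP [V arrived] [NP [NP [Det that] [N hill]] [PP [P above] [NP [Det a] [N theorem]]]]]]
The span 'that hill above a theorem' is the NP node built by NP → NP PP.
Its mother is the VP built by VP → V NP.

VP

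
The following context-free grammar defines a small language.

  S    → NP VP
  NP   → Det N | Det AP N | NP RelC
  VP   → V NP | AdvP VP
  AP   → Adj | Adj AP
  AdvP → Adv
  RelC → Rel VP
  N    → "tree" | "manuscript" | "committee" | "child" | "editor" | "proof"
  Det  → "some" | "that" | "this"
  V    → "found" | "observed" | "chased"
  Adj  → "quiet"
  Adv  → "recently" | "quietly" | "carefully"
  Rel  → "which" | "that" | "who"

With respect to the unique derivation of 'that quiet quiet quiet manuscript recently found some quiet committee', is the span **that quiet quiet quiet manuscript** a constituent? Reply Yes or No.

Yes

[S [NP [Det that] [AP [Adj quiet] [AP [Adj quiet] [AP [Adj quiet]]]] [N manuscript]] [VP [AdvP [Adv recently]] [VP [V found] [NP [Det some] [AP [Adj quiet]] [N committee]]]]]
The words 'that quiet quiet quiet manuscript' are exhaustively dominated by a single NP node (built by NP → Det AP N), so they form a constituent.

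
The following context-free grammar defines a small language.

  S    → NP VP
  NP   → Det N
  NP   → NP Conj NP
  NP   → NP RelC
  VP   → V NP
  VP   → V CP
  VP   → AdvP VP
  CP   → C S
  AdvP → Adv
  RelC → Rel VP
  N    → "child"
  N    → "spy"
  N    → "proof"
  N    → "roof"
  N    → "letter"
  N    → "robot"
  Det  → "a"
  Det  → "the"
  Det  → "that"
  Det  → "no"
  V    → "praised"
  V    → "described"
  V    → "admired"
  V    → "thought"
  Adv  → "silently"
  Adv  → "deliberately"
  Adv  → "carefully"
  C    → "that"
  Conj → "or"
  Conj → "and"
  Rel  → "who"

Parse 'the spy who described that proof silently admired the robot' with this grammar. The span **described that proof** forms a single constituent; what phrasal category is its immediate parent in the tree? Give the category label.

[S [NP [NP [Det the] [N spy]] [RelC [Rel who] [VP [V described] [NP [Det that] [N proof]]]]] [VP [AdvP [Adv silently]] [VP [V admired] [NP [Det the] [N robot]]]]]
The span 'described that proof' is the VP node built by VP → V NP.
Its mother is the RelC built by RelC → Rel VP.

RelC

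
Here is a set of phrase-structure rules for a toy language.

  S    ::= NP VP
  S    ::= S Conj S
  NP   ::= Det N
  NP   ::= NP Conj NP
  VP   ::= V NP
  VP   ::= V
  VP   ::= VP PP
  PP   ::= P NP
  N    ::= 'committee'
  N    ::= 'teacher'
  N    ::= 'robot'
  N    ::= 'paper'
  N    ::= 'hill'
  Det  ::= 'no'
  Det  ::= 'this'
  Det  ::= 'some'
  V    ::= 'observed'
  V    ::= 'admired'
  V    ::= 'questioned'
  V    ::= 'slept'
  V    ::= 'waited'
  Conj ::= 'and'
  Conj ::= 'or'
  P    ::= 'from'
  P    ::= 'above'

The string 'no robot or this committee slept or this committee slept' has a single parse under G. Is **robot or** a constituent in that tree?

[S [S [NP [NP [Det no] [N robot]] [Conj or] [NP [Det this] [N committee]]] [VP [V slept]]] [Conj or] [S [NP [Det this] [N committee]] [VP [V slept]]]]
The smallest constituent containing 'robot or' is the NP spanning 'no robot or this committee'; no single node in the tree dominates exactly the given words.

No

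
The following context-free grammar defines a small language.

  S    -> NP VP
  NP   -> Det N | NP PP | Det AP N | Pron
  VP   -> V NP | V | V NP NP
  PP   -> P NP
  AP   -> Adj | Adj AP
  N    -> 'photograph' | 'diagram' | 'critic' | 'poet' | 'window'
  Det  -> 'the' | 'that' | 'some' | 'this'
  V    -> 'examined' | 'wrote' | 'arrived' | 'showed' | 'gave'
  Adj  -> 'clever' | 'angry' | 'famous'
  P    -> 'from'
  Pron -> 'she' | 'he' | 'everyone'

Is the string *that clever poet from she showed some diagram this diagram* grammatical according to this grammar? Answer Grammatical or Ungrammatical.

Grammatical

[S [NP [NP [Det that] [AP [Adj clever]] [N poet]] [PP [P from] [NP [Pron she]]]] [VP [V showed] [NP [Det some] [N diagram]] [NP [Det this] [N diagram]]]]
Each bracket corresponds to one application of a listed rule, so the string is derivable from S.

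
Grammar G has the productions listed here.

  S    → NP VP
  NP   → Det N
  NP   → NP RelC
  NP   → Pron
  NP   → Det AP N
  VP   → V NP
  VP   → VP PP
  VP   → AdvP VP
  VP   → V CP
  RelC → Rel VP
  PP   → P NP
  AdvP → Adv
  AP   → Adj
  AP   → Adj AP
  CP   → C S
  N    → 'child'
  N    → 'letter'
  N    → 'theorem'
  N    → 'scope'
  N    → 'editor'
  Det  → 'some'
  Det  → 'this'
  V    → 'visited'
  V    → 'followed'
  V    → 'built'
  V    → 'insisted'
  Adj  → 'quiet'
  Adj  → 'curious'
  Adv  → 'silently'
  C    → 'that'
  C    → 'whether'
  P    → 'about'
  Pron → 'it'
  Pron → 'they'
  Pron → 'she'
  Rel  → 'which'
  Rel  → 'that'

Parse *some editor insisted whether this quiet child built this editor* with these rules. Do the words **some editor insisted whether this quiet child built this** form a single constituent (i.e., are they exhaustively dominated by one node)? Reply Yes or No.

No

[S [NP [Det some] [N editor]] [VP [V insisted] [CP [C whether] [S [NP [Det this] [AP [Adj quiet]] [N child]] [VP [V built] [NP [Det this] [N editor]]]]]]]
The smallest constituent containing 'some editor insisted whether this quiet child built this' is the S spanning 'some editor insisted whether this quiet child built this editor'; no single node in the tree dominates exactly the given words.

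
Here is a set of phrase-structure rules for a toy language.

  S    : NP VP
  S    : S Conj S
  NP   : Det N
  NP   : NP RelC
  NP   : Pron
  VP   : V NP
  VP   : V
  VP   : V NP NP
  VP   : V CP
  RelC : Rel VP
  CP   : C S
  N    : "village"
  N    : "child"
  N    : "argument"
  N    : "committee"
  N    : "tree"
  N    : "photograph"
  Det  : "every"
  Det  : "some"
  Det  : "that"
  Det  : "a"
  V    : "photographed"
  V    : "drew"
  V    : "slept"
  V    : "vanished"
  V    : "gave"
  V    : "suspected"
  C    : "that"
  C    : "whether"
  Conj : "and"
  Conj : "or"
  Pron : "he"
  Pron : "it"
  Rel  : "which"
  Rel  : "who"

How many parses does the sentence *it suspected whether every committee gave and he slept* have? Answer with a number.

The two bracketings:
[S [NP [Pron it]] [VP [V suspected] [CP [C whether] [S [S [NP [Det every] [N committee]] [VP [V gave]]] [Conj and] [S [NP [Pron he]] [VP [V slept]]]]]]]
[S [S [NP [Pron it]] [VP [V suspected] [CP [C whether] [S [NP [Det every] [N committee]] [VP [V gave]]]]]] [Conj and] [S [NP [Pron he]] [VP [V slept]]]]
The trees differ in how a recursive rule is bracketed over the same span.

2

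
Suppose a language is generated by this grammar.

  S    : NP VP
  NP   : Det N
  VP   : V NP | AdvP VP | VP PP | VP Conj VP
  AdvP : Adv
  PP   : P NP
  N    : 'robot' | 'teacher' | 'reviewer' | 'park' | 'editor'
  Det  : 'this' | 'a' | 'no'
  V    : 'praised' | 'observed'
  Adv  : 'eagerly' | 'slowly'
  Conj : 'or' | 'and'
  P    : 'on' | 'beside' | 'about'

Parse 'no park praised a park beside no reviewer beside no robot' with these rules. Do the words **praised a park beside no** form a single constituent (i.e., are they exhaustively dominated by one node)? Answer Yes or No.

[S [NP [Det no] [N park]] [VP [VP [VP [V praised] [NP [Det a] [N park]]] [PP [P beside] [NP [Det no] [N reviewer]]]] [PP [P beside] [NP [Det no] [N robot]]]]]
The smallest constituent containing 'praised a park beside no' is the VP spanning 'praised a park beside no reviewer'; no single node in the tree dominates exactly the given words.

No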